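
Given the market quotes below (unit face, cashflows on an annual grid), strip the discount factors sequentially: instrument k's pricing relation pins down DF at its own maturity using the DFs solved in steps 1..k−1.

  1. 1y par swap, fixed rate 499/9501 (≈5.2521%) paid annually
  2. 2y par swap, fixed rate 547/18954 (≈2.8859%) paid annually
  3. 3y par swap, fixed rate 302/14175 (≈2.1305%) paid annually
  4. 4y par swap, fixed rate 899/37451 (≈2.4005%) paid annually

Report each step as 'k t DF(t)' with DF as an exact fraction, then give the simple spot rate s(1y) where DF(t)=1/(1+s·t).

step 1 [1y] swap r/1=499/9501: DF=(1 − 499/9501·(0))/(1+499/9501) = 9501/10000 ≈ 0.950100
step 2 [2y] swap r/1=547/18954: DF=(1 − 547/18954·(0.950100))/(1+547/18954) = 9453/10000 ≈ 0.945300
step 3 [3y] swap r/1=302/14175: DF=(1 − 302/14175·(0.950100+0.945300))/(1+302/14175) = 2349/2500 ≈ 0.939600
step 4 [4y] swap r/1=899/37451: DF=(1 − 899/37451·(0.950100+0.945300+0.939600))/(1+899/37451) = 9101/10000 ≈ 0.910100

1 1 9501/10000
2 2 9453/10000
3 3 2349/2500
4 4 9101/10000
s(1y) = (1/(9501/10000) − 1)/(1) = 499/9501 ≈ 5.2521%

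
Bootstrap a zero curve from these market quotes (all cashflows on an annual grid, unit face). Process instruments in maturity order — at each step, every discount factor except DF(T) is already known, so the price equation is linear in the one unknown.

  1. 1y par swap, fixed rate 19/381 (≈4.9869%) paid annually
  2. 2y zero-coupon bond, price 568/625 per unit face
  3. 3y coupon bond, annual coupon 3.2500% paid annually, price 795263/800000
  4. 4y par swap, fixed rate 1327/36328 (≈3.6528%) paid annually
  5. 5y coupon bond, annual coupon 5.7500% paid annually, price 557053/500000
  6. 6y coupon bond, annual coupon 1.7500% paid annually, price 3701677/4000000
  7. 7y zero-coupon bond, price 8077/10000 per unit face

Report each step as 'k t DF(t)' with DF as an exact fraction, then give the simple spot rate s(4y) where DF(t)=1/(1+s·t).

step 1 [1y] swap r/1=19/381: DF=(1 − 19/381·(0))/(1+19/381) = 381/400 ≈ 0.952500
step 2 [2y] zero: DF = P = 568/625 ≈ 0.908800
step 3 [3y] bond c/1=13/400: DF=(795263/800000 − 13/400·(0.952500+0.908800))/(1+13/400) = 4521/5000 ≈ 0.904200
step 4 [4y] swap r/1=1327/36328: DF=(1 − 1327/36328·(0.952500+0.908800+0.904200))/(1+1327/36328) = 8673/10000 ≈ 0.867300
step 5 [5y] bond c/1=23/400: DF=(557053/500000 − 23/400·(0.952500+0.908800+0.904200+0.867300))/(1+23/400) = 107/125 ≈ 0.856000
step 6 [6y] bond c/1=7/400: DF=(3701677/4000000 − 7/400·(0.952500+0.908800+0.904200+0.867300+0.856000))/(1+7/400) = 8323/10000 ≈ 0.832300
step 7 [7y] zero: DF = P = 8077/10000 ≈ 0.807700

1 1 381/400
2 2 568/625
3 3 4521/5000
4 4 8673/10000
5 5 107/125
6 6 8323/10000
7 7 8077/10000
s(4y) = (1/(8673/10000) − 1)/(4) = 1327/34692 ≈ 3.8251%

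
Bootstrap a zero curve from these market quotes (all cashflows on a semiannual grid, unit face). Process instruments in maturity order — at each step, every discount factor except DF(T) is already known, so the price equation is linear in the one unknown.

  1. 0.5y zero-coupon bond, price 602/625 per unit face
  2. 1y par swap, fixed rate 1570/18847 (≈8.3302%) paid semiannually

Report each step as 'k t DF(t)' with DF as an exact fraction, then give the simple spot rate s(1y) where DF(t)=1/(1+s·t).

step 1 [0.5y] zero: DF = P = 602/625 ≈ 0.963200
step 2 [1y] swap r/2=785/18847: DF=(1 − 785/18847·(0.963200))/(1+785/18847) = 1843/2000 ≈ 0.921500

1 1/2 602/625
2 1 1843/2000
s(1y) = (1/(1843/2000) − 1)/(1) = 157/1843 ≈ 8.5187%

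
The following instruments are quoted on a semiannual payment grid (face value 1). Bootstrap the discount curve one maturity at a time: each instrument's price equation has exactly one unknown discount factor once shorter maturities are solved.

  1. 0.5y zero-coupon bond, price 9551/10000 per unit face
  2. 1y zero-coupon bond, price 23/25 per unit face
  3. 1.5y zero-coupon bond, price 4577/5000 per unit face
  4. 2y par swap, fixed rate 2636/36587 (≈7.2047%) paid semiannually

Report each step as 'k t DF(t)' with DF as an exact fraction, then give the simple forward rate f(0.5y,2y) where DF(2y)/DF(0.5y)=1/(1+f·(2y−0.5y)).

1 1/2 9551/10000
2 1 23/25
3 3/2 4577/5000
4 2 4341/5000
f(0.5y,2y) = ((9551/10000)/(4341/5000) − 1)/(3/2) = 869/13023 ≈ 6.6728%

step 1 [0.5y] zero: DF = P = 9551/10000 ≈ 0.955100
step 2 [1y] zero: DF = P = 23/25 ≈ 0.920000
step 3 [1.5y] zero: DF = P = 4577/5000 ≈ 0.915400
step 4 [2y] swap r/2=1318/36587: DF=(1 − 1318/36587·(0.955100+0.920000+0.915400))/(1+1318/36587) = 4341/5000 ≈ 0.868200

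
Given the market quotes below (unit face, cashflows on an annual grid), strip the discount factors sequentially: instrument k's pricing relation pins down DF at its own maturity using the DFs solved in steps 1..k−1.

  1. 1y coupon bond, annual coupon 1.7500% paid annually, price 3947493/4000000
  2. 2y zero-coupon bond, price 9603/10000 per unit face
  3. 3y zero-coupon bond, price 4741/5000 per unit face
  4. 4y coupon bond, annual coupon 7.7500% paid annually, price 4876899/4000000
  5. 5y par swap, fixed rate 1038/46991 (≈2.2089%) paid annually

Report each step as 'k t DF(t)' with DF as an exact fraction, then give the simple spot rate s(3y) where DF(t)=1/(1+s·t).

1 1 9699/10000
2 2 9603/10000
3 3 4741/5000
4 4 1849/2000
5 5 4481/5000
s(3y) = (1/(4741/5000) − 1)/(3) = 259/14223 ≈ 1.8210%

step 1 [1y] bond c/1=7/400: DF=(3947493/4000000 − 7/400·(0))/(1+7/400) = 9699/10000 ≈ 0.969900
step 2 [2y] zero: DF = P = 9603/10000 ≈ 0.960300
step 3 [3y] zero: DF = P = 4741/5000 ≈ 0.948200
step 4 [4y] bond c/1=31/400: DF=(4876899/4000000 − 31/400·(0.969900+0.960300+0.948200))/(1+31/400) = 1849/2000 ≈ 0.924500
step 5 [5y] swap r/1=1038/46991: DF=(1 − 1038/46991·(0.969900+0.960300+0.948200+0.924500))/(1+1038/46991) = 4481/5000 ≈ 0.896200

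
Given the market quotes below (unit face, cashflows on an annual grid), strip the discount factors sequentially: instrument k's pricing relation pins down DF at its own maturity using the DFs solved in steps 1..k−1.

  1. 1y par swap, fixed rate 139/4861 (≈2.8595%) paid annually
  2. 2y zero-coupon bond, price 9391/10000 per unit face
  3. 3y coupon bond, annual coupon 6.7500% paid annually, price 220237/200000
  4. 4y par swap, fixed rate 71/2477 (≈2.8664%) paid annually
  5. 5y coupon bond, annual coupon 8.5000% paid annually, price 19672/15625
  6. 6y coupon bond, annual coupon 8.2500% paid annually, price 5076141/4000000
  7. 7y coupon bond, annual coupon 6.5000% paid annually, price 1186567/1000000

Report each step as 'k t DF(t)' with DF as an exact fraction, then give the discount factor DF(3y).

step 1 [1y] swap r/1=139/4861: DF=(1 − 139/4861·(0))/(1+139/4861) = 4861/5000 ≈ 0.972200
step 2 [2y] zero: DF = P = 9391/10000 ≈ 0.939100
step 3 [3y] bond c/1=27/400: DF=(220237/200000 − 27/400·(0.972200+0.939100))/(1+27/400) = 9107/10000 ≈ 0.910700
step 4 [4y] swap r/1=71/2477: DF=(1 − 71/2477·(0.972200+0.939100+0.910700))/(1+71/2477) = 1787/2000 ≈ 0.893500
step 5 [5y] bond c/1=17/200: DF=(19672/15625 − 17/200·(0.972200+0.939100+0.910700+0.893500))/(1+17/200) = 8693/10000 ≈ 0.869300
step 6 [6y] bond c/1=33/400: DF=(5076141/4000000 − 33/400·(0.972200+0.939100+0.910700+0.893500+0.869300))/(1+33/400) = 8229/10000 ≈ 0.822900
step 7 [7y] bond c/1=13/200: DF=(1186567/1000000 − 13/200·(0.972200+0.939100+0.910700+0.893500+0.869300+0.822900))/(1+13/200) = 7841/10000 ≈ 0.784100

1 1 4861/5000
2 2 9391/10000
3 3 9107/10000
4 4 1787/2000
5 5 8693/10000
6 6 8229/10000
7 7 7841/10000
DF(3y) = 9107/10000 ≈ 0.910700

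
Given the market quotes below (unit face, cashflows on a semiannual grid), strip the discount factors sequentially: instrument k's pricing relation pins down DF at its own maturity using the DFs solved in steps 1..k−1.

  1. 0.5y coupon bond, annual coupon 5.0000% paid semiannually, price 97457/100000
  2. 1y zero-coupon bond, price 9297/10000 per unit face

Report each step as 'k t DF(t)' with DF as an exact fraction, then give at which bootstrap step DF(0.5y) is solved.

step 1 [0.5y] bond c/2=1/40: DF=(97457/100000 − 1/40·(0))/(1+1/40) = 2377/2500 ≈ 0.950800
step 2 [1y] zero: DF = P = 9297/10000 ≈ 0.929700

1 1/2 2377/2500
2 1 9297/10000
DF(0.5y) is solved at step 1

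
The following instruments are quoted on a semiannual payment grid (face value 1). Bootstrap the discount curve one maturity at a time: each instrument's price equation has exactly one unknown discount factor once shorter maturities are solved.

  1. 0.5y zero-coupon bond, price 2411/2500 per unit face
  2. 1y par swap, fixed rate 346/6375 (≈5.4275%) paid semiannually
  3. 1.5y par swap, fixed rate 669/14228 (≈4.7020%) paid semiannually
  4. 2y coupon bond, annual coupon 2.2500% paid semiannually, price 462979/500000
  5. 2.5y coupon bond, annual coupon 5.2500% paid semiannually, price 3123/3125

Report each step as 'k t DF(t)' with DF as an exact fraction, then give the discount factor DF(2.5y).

step 1 [0.5y] zero: DF = P = 2411/2500 ≈ 0.964400
step 2 [1y] swap r/2=173/6375: DF=(1 − 173/6375·(0.964400))/(1+173/6375) = 9481/10000 ≈ 0.948100
step 3 [1.5y] swap r/2=669/28456: DF=(1 − 669/28456·(0.964400+0.948100))/(1+669/28456) = 9331/10000 ≈ 0.933100
step 4 [2y] bond c/2=9/800: DF=(462979/500000 − 9/800·(0.964400+0.948100+0.933100))/(1+9/800) = 221/250 ≈ 0.884000
step 5 [2.5y] bond c/2=21/800: DF=(3123/3125 − 21/800·(0.964400+0.948100+0.933100+0.884000))/(1+21/800) = 549/625 ≈ 0.878400

1 1/2 2411/2500
2 1 9481/10000
3 3/2 9331/10000
4 2 221/250
5 5/2 549/625
DF(2.5y) = 549/625 ≈ 0.878400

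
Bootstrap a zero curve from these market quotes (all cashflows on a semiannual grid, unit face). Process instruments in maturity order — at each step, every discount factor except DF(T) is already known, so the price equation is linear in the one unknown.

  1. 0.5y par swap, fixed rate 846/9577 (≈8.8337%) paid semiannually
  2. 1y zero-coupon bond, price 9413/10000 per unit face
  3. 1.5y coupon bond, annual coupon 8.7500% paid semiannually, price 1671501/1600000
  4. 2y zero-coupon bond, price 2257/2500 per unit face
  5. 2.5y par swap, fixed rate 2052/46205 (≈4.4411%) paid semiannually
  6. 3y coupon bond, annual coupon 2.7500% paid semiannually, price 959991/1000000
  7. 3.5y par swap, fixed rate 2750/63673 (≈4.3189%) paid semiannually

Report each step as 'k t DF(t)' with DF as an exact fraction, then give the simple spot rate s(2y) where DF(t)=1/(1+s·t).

1 1/2 9577/10000
2 1 9413/10000
3 3/2 9213/10000
4 2 2257/2500
5 5/2 4487/5000
6 3 8843/10000
7 7/2 69/80
s(2y) = (1/(2257/2500) − 1)/(2) = 243/4514 ≈ 5.3833%

step 1 [0.5y] swap r/2=423/9577: DF=(1 − 423/9577·(0))/(1+423/9577) = 9577/10000 ≈ 0.957700
step 2 [1y] zero: DF = P = 9413/10000 ≈ 0.941300
step 3 [1.5y] bond c/2=7/160: DF=(1671501/1600000 − 7/160·(0.957700+0.941300))/(1+7/160) = 9213/10000 ≈ 0.921300
step 4 [2y] zero: DF = P = 2257/2500 ≈ 0.902800
step 5 [2.5y] swap r/2=1026/46205: DF=(1 − 1026/46205·(0.957700+0.941300+0.921300+0.902800))/(1+1026/46205) = 4487/5000 ≈ 0.897400
step 6 [3y] bond c/2=11/800: DF=(959991/1000000 − 11/800·(0.957700+0.941300+0.921300+0.902800+0.897400))/(1+11/800) = 8843/10000 ≈ 0.884300
step 7 [3.5y] swap r/2=1375/63673: DF=(1 − 1375/63673·(0.957700+0.941300+0.921300+0.902800+0.897400+0.884300))/(1+1375/63673) = 69/80 ≈ 0.862500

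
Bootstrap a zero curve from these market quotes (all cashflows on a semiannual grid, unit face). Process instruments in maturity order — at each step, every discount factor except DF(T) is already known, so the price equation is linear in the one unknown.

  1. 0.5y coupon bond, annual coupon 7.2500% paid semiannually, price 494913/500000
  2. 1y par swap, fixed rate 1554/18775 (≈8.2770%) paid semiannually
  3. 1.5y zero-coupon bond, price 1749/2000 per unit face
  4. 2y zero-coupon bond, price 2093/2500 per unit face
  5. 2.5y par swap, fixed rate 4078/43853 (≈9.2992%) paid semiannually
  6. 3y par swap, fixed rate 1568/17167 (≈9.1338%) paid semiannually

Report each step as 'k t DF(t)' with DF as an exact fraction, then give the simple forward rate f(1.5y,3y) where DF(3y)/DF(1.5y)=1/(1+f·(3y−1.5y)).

step 1 [0.5y] bond c/2=29/800: DF=(494913/500000 − 29/800·(0))/(1+29/800) = 597/625 ≈ 0.955200
step 2 [1y] swap r/2=777/18775: DF=(1 − 777/18775·(0.955200))/(1+777/18775) = 9223/10000 ≈ 0.922300
step 3 [1.5y] zero: DF = P = 1749/2000 ≈ 0.874500
step 4 [2y] zero: DF = P = 2093/2500 ≈ 0.837200
step 5 [2.5y] swap r/2=2039/43853: DF=(1 − 2039/43853·(0.955200+0.922300+0.874500+0.837200))/(1+2039/43853) = 7961/10000 ≈ 0.796100
step 6 [3y] swap r/2=784/17167: DF=(1 − 784/17167·(0.955200+0.922300+0.874500+0.837200+0.796100))/(1+784/17167) = 478/625 ≈ 0.764800

1 1/2 597/625
2 1 9223/10000
3 3/2 1749/2000
4 2 2093/2500
5 5/2 7961/10000
6 3 478/625
f(1.5y,3y) = ((1749/2000)/(478/625) − 1)/(3/2) = 1097/11472 ≈ 9.5624%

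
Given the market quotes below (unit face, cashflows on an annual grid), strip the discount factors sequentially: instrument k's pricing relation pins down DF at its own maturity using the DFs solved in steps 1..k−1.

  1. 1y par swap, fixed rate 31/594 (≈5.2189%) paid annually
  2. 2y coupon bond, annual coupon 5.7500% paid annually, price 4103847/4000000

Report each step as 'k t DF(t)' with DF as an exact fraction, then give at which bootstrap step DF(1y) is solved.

step 1 [1y] swap r/1=31/594: DF=(1 − 31/594·(0))/(1+31/594) = 594/625 ≈ 0.950400
step 2 [2y] bond c/1=23/400: DF=(4103847/4000000 − 23/400·(0.950400))/(1+23/400) = 1837/2000 ≈ 0.918500

1 1 594/625
2 2 1837/2000
DF(1y) is solved at step 1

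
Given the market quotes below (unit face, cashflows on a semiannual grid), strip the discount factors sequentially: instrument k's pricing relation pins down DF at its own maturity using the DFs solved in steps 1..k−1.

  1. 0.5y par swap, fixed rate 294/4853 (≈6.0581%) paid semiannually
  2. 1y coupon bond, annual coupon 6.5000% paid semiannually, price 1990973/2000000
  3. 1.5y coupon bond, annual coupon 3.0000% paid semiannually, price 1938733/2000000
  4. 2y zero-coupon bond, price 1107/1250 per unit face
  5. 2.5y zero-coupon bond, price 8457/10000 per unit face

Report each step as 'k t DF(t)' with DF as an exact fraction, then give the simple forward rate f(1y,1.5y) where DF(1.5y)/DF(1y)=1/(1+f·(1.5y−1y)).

step 1 [0.5y] swap r/2=147/4853: DF=(1 − 147/4853·(0))/(1+147/4853) = 4853/5000 ≈ 0.970600
step 2 [1y] bond c/2=13/400: DF=(1990973/2000000 − 13/400·(0.970600))/(1+13/400) = 1167/1250 ≈ 0.933600
step 3 [1.5y] bond c/2=3/200: DF=(1938733/2000000 − 3/200·(0.970600+0.933600))/(1+3/200) = 9269/10000 ≈ 0.926900
step 4 [2y] zero: DF = P = 1107/1250 ≈ 0.885600
step 5 [2.5y] zero: DF = P = 8457/10000 ≈ 0.845700

1 1/2 4853/5000
2 1 1167/1250
3 3/2 9269/10000
4 2 1107/1250
5 5/2 8457/10000
f(1y,1.5y) = ((1167/1250)/(9269/10000) − 1)/(1/2) = 134/9269 ≈ 1.4457%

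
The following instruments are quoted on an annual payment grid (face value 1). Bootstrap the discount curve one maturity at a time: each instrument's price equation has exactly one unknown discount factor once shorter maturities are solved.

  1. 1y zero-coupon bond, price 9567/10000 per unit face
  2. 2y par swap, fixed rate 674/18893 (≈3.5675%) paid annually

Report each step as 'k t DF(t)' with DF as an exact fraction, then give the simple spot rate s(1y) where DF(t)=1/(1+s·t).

1 1 9567/10000
2 2 4663/5000
s(1y) = (1/(9567/10000) − 1)/(1) = 433/9567 ≈ 4.5260%

step 1 [1y] zero: DF = P = 9567/10000 ≈ 0.956700
step 2 [2y] swap r/1=674/18893: DF=(1 − 674/18893·(0.956700))/(1+674/18893) = 4663/5000 ≈ 0.932600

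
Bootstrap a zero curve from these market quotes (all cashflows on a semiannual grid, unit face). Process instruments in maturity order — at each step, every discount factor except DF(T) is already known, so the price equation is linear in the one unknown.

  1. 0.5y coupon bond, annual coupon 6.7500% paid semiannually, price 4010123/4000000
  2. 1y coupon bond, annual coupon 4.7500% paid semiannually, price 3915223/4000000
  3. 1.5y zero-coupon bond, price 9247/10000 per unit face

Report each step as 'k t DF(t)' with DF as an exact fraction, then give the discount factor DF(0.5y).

1 1/2 4849/5000
2 1 1167/1250
3 3/2 9247/10000
DF(0.5y) = 4849/5000 ≈ 0.969800

step 1 [0.5y] bond c/2=27/800: DF=(4010123/4000000 − 27/800·(0))/(1+27/800) = 4849/5000 ≈ 0.969800
step 2 [1y] bond c/2=19/800: DF=(3915223/4000000 − 19/800·(0.969800))/(1+19/800) = 1167/1250 ≈ 0.933600
step 3 [1.5y] zero: DF = P = 9247/10000 ≈ 0.924700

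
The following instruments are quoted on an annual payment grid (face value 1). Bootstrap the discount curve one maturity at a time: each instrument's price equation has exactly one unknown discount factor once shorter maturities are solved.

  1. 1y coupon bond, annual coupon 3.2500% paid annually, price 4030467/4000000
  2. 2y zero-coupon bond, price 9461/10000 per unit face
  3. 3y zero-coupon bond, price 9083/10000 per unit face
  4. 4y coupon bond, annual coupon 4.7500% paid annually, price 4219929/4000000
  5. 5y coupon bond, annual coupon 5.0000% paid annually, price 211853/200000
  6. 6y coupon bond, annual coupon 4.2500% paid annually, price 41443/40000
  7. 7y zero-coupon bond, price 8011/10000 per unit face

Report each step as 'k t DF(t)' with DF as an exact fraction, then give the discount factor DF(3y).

step 1 [1y] bond c/1=13/400: DF=(4030467/4000000 − 13/400·(0))/(1+13/400) = 9759/10000 ≈ 0.975900
step 2 [2y] zero: DF = P = 9461/10000 ≈ 0.946100
step 3 [3y] zero: DF = P = 9083/10000 ≈ 0.908300
step 4 [4y] bond c/1=19/400: DF=(4219929/4000000 − 19/400·(0.975900+0.946100+0.908300))/(1+19/400) = 2197/2500 ≈ 0.878800
step 5 [5y] bond c/1=1/20: DF=(211853/200000 − 1/20·(0.975900+0.946100+0.908300+0.878800))/(1+1/20) = 4161/5000 ≈ 0.832200
step 6 [6y] bond c/1=17/400: DF=(41443/40000 − 17/400·(0.975900+0.946100+0.908300+0.878800+0.832200))/(1+17/400) = 8087/10000 ≈ 0.808700
step 7 [7y] zero: DF = P = 8011/10000 ≈ 0.801100

1 1 9759/10000
2 2 9461/10000
3 3 9083/10000
4 4 2197/2500
5 5 4161/5000
6 6 8087/10000
7 7 8011/10000
DF(3y) = 9083/10000 ≈ 0.908300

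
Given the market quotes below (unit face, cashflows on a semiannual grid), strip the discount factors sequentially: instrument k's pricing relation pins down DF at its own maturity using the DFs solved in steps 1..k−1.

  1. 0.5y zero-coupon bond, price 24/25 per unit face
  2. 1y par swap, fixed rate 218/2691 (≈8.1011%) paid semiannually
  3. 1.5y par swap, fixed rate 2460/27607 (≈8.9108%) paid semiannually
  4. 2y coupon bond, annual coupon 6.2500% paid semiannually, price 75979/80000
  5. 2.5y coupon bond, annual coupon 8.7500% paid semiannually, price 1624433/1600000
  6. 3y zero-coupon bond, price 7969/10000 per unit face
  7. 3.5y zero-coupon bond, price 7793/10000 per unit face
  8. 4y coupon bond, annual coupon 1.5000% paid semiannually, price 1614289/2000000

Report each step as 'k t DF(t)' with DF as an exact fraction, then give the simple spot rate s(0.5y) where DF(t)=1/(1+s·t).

step 1 [0.5y] zero: DF = P = 24/25 ≈ 0.960000
step 2 [1y] swap r/2=109/2691: DF=(1 − 109/2691·(0.960000))/(1+109/2691) = 9237/10000 ≈ 0.923700
step 3 [1.5y] swap r/2=1230/27607: DF=(1 − 1230/27607·(0.960000+0.923700))/(1+1230/27607) = 877/1000 ≈ 0.877000
step 4 [2y] bond c/2=1/32: DF=(75979/80000 − 1/32·(0.960000+0.923700+0.877000))/(1+1/32) = 8373/10000 ≈ 0.837300
step 5 [2.5y] bond c/2=7/160: DF=(1624433/1600000 − 7/160·(0.960000+0.923700+0.877000+0.837300))/(1+7/160) = 8219/10000 ≈ 0.821900
step 6 [3y] zero: DF = P = 7969/10000 ≈ 0.796900
step 7 [3.5y] zero: DF = P = 7793/10000 ≈ 0.779300
step 8 [4y] bond c/2=3/400: DF=(1614289/2000000 − 3/400·(0.960000+0.923700+0.877000+0.837300+0.821900+0.796900+0.779300))/(1+3/400) = 1513/2000 ≈ 0.756500

1 1/2 24/25
2 1 9237/10000
3 3/2 877/1000
4 2 8373/10000
5 5/2 8219/10000
6 3 7969/10000
7 7/2 7793/10000
8 4 1513/2000
s(0.5y) = (1/(24/25) − 1)/(1/2) = 1/12 ≈ 8.3333%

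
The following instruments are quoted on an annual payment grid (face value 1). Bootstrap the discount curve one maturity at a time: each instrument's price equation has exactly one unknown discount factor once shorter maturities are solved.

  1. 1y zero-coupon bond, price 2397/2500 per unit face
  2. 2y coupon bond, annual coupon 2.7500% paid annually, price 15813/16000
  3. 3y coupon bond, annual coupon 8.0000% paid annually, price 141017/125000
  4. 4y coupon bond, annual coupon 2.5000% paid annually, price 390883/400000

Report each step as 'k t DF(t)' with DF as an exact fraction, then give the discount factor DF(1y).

step 1 [1y] zero: DF = P = 2397/2500 ≈ 0.958800
step 2 [2y] bond c/1=11/400: DF=(15813/16000 − 11/400·(0.958800))/(1+11/400) = 4681/5000 ≈ 0.936200
step 3 [3y] bond c/1=2/25: DF=(141017/125000 − 2/25·(0.958800+0.936200))/(1+2/25) = 4521/5000 ≈ 0.904200
step 4 [4y] bond c/1=1/40: DF=(390883/400000 − 1/40·(0.958800+0.936200+0.904200))/(1+1/40) = 8851/10000 ≈ 0.885100

1 1 2397/2500
2 2 4681/5000
3 3 4521/5000
4 4 8851/10000
DF(1y) = 2397/2500 ≈ 0.958800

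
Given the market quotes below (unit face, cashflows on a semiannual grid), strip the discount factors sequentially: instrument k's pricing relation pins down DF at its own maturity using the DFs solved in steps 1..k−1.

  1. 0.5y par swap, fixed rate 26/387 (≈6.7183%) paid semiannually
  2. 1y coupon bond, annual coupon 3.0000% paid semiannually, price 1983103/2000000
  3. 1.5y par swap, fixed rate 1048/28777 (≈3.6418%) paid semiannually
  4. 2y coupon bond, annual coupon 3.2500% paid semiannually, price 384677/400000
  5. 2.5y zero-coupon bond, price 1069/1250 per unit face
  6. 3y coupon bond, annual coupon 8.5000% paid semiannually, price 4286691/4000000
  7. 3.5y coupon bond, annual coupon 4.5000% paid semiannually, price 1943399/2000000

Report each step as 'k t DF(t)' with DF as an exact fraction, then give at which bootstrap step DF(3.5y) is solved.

step 1 [0.5y] swap r/2=13/387: DF=(1 − 13/387·(0))/(1+13/387) = 387/400 ≈ 0.967500
step 2 [1y] bond c/2=3/200: DF=(1983103/2000000 − 3/200·(0.967500))/(1+3/200) = 4813/5000 ≈ 0.962600
step 3 [1.5y] swap r/2=524/28777: DF=(1 − 524/28777·(0.967500+0.962600))/(1+524/28777) = 2369/2500 ≈ 0.947600
step 4 [2y] bond c/2=13/800: DF=(384677/400000 − 13/800·(0.967500+0.962600+0.947600))/(1+13/800) = 9003/10000 ≈ 0.900300
step 5 [2.5y] zero: DF = P = 1069/1250 ≈ 0.855200
step 6 [3y] bond c/2=17/400: DF=(4286691/4000000 − 17/400·(0.967500+0.962600+0.947600+0.900300+0.855200))/(1+17/400) = 8391/10000 ≈ 0.839100
step 7 [3.5y] bond c/2=9/400: DF=(1943399/2000000 − 9/400·(0.967500+0.962600+0.947600+0.900300+0.855200+0.839100))/(1+9/400) = 8299/10000 ≈ 0.829900

1 1/2 387/400
2 1 4813/5000
3 3/2 2369/2500
4 2 9003/10000
5 5/2 1069/1250
6 3 8391/10000
7 7/2 8299/10000
DF(3.5y) is solved at step 7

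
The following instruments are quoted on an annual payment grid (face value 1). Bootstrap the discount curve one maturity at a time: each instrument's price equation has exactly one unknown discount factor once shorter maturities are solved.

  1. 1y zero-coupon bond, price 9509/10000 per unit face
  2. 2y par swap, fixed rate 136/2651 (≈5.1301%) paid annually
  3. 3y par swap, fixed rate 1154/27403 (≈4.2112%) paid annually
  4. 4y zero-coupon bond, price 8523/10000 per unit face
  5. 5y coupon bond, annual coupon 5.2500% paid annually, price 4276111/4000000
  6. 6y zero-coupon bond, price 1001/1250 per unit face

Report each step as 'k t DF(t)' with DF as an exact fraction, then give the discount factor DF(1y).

step 1 [1y] zero: DF = P = 9509/10000 ≈ 0.950900
step 2 [2y] swap r/1=136/2651: DF=(1 − 136/2651·(0.950900))/(1+136/2651) = 1131/1250 ≈ 0.904800
step 3 [3y] swap r/1=1154/27403: DF=(1 − 1154/27403·(0.950900+0.904800))/(1+1154/27403) = 4423/5000 ≈ 0.884600
step 4 [4y] zero: DF = P = 8523/10000 ≈ 0.852300
step 5 [5y] bond c/1=21/400: DF=(4276111/4000000 − 21/400·(0.950900+0.904800+0.884600+0.852300))/(1+21/400) = 1673/2000 ≈ 0.836500
step 6 [6y] zero: DF = P = 1001/1250 ≈ 0.800800

1 1 9509/10000
2 2 1131/1250
3 3 4423/5000
4 4 8523/10000
5 5 1673/2000
6 6 1001/1250
DF(1y) = 9509/10000 ≈ 0.950900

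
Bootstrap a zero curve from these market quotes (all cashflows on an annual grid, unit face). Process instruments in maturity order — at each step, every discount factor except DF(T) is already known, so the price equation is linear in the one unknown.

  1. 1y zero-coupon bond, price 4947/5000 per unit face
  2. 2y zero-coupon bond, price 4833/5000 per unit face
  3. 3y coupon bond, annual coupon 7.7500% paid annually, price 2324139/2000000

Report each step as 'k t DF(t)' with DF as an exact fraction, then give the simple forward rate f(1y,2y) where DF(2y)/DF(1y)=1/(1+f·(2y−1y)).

step 1 [1y] zero: DF = P = 4947/5000 ≈ 0.989400
step 2 [2y] zero: DF = P = 4833/5000 ≈ 0.966600
step 3 [3y] bond c/1=31/400: DF=(2324139/2000000 − 31/400·(0.989400+0.966600))/(1+31/400) = 4689/5000 ≈ 0.937800

1 1 4947/5000
2 2 4833/5000
3 3 4689/5000
f(1y,2y) = ((4947/5000)/(4833/5000) − 1)/(1) = 38/1611 ≈ 2.3588%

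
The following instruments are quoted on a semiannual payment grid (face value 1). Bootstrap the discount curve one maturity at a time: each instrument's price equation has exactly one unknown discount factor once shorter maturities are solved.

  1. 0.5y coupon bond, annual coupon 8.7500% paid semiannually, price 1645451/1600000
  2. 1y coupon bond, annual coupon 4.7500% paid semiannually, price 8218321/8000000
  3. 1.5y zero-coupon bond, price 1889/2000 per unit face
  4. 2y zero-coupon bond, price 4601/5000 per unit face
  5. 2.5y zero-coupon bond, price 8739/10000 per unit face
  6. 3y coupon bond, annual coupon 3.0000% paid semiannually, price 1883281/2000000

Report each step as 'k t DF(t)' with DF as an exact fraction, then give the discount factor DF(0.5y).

1 1/2 9853/10000
2 1 4903/5000
3 3/2 1889/2000
4 2 4601/5000
5 5/2 8739/10000
6 3 4291/5000
DF(0.5y) = 9853/10000 ≈ 0.985300

step 1 [0.5y] bond c/2=7/160: DF=(1645451/1600000 − 7/160·(0))/(1+7/160) = 9853/10000 ≈ 0.985300
step 2 [1y] bond c/2=19/800: DF=(8218321/8000000 − 19/800·(0.985300))/(1+19/800) = 4903/5000 ≈ 0.980600
step 3 [1.5y] zero: DF = P = 1889/2000 ≈ 0.944500
step 4 [2y] zero: DF = P = 4601/5000 ≈ 0.920200
step 5 [2.5y] zero: DF = P = 8739/10000 ≈ 0.873900
step 6 [3y] bond c/2=3/200: DF=(1883281/2000000 − 3/200·(0.985300+0.980600+0.944500+0.920200+0.873900))/(1+3/200) = 4291/5000 ≈ 0.858200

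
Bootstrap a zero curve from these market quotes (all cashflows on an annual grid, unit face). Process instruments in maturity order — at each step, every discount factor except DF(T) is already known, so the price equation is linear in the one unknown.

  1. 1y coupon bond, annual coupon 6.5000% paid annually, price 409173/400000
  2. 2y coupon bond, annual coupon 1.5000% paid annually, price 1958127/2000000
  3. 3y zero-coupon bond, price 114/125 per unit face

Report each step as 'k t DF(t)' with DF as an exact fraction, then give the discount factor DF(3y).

step 1 [1y] bond c/1=13/200: DF=(409173/400000 − 13/200·(0))/(1+13/200) = 1921/2000 ≈ 0.960500
step 2 [2y] bond c/1=3/200: DF=(1958127/2000000 − 3/200·(0.960500))/(1+3/200) = 594/625 ≈ 0.950400
step 3 [3y] zero: DF = P = 114/125 ≈ 0.912000

1 1 1921/2000
2 2 594/625
3 3 114/125
DF(3y) = 114/125 ≈ 0.912000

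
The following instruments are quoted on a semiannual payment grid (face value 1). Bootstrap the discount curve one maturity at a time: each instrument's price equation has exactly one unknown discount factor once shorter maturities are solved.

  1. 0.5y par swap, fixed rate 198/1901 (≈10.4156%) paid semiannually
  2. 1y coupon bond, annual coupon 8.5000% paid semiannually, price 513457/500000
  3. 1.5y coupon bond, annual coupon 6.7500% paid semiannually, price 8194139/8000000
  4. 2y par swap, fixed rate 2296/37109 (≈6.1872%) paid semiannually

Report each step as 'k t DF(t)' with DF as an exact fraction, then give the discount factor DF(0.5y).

1 1/2 1901/2000
2 1 9463/10000
3 3/2 9289/10000
4 2 2213/2500
DF(0.5y) = 1901/2000 ≈ 0.950500

step 1 [0.5y] swap r/2=99/1901: DF=(1 − 99/1901·(0))/(1+99/1901) = 1901/2000 ≈ 0.950500
step 2 [1y] bond c/2=17/400: DF=(513457/500000 − 17/400·(0.950500))/(1+17/400) = 9463/10000 ≈ 0.946300
step 3 [1.5y] bond c/2=27/800: DF=(8194139/8000000 − 27/800·(0.950500+0.946300))/(1+27/800) = 9289/10000 ≈ 0.928900
step 4 [2y] swap r/2=1148/37109: DF=(1 − 1148/37109·(0.950500+0.946300+0.928900))/(1+1148/37109) = 2213/2500 ≈ 0.885200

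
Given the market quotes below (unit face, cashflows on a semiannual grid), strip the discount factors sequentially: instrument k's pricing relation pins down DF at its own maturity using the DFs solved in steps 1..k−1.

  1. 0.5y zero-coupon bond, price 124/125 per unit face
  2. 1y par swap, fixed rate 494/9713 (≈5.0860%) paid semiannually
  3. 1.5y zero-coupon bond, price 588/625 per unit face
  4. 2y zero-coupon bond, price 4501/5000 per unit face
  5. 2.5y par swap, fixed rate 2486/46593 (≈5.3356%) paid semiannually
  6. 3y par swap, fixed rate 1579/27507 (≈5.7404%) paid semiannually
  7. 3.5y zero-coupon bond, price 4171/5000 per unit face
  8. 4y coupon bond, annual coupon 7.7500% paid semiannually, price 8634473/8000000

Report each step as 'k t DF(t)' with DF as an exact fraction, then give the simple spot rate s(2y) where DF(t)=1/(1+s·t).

1 1/2 124/125
2 1 4753/5000
3 3/2 588/625
4 2 4501/5000
5 5/2 8757/10000
6 3 8421/10000
7 7/2 4171/5000
8 4 8027/10000
s(2y) = (1/(4501/5000) − 1)/(2) = 499/9002 ≈ 5.5432%

step 1 [0.5y] zero: DF = P = 124/125 ≈ 0.992000
step 2 [1y] swap r/2=247/9713: DF=(1 − 247/9713·(0.992000))/(1+247/9713) = 4753/5000 ≈ 0.950600
step 3 [1.5y] zero: DF = P = 588/625 ≈ 0.940800
step 4 [2y] zero: DF = P = 4501/5000 ≈ 0.900200
step 5 [2.5y] swap r/2=1243/46593: DF=(1 − 1243/46593·(0.992000+0.950600+0.940800+0.900200))/(1+1243/46593) = 8757/10000 ≈ 0.875700
step 6 [3y] swap r/2=1579/55014: DF=(1 − 1579/55014·(0.992000+0.950600+0.940800+0.900200+0.875700))/(1+1579/55014) = 8421/10000 ≈ 0.842100
step 7 [3.5y] zero: DF = P = 4171/5000 ≈ 0.834200
step 8 [4y] bond c/2=31/800: DF=(8634473/8000000 − 31/800·(0.992000+0.950600+0.940800+0.900200+0.875700+0.842100+0.834200))/(1+31/800) = 8027/10000 ≈ 0.802700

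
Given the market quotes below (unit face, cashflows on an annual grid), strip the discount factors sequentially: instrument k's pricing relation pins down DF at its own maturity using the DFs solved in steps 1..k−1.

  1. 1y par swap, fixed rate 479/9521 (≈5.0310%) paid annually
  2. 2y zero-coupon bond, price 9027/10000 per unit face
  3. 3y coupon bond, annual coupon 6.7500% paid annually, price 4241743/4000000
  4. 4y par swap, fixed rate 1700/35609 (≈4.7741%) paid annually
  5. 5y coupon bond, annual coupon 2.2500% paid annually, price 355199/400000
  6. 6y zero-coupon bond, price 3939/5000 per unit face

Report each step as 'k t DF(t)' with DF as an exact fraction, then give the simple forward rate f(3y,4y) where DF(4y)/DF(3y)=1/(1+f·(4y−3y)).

1 1 9521/10000
2 2 9027/10000
3 3 8761/10000
4 4 83/100
5 5 7901/10000
6 6 3939/5000
f(3y,4y) = ((8761/10000)/(83/100) − 1)/(1) = 461/8300 ≈ 5.5542%

step 1 [1y] swap r/1=479/9521: DF=(1 − 479/9521·(0))/(1+479/9521) = 9521/10000 ≈ 0.952100
step 2 [2y] zero: DF = P = 9027/10000 ≈ 0.902700
step 3 [3y] bond c/1=27/400: DF=(4241743/4000000 − 27/400·(0.952100+0.902700))/(1+27/400) = 8761/10000 ≈ 0.876100
step 4 [4y] swap r/1=1700/35609: DF=(1 − 1700/35609·(0.952100+0.902700+0.876100))/(1+1700/35609) = 83/100 ≈ 0.830000
step 5 [5y] bond c/1=9/400: DF=(355199/400000 − 9/400·(0.952100+0.902700+0.876100+0.830000))/(1+9/400) = 7901/10000 ≈ 0.790100
step 6 [6y] zero: DF = P = 3939/5000 ≈ 0.787800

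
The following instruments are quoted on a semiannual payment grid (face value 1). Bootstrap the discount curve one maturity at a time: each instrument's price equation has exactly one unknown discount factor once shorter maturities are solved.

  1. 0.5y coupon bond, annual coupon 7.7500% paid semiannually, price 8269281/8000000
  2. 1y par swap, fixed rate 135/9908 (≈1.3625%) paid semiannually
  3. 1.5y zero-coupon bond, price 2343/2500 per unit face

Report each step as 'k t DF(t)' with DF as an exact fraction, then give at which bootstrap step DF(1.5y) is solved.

step 1 [0.5y] bond c/2=31/800: DF=(8269281/8000000 − 31/800·(0))/(1+31/800) = 9951/10000 ≈ 0.995100
step 2 [1y] swap r/2=135/19816: DF=(1 − 135/19816·(0.995100))/(1+135/19816) = 1973/2000 ≈ 0.986500
step 3 [1.5y] zero: DF = P = 2343/2500 ≈ 0.937200

1 1/2 9951/10000
2 1 1973/2000
3 3/2 2343/2500
DF(1.5y) is solved at step 3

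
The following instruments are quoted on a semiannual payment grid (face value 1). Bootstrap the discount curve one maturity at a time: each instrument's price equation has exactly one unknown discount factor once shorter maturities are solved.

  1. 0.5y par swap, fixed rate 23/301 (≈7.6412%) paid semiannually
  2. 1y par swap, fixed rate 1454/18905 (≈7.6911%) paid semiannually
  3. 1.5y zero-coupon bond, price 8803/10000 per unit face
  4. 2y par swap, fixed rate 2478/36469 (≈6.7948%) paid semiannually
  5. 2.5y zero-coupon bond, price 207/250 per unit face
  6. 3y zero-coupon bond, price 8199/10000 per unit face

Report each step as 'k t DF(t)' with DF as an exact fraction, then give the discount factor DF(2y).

step 1 [0.5y] swap r/2=23/602: DF=(1 − 23/602·(0))/(1+23/602) = 602/625 ≈ 0.963200
step 2 [1y] swap r/2=727/18905: DF=(1 − 727/18905·(0.963200))/(1+727/18905) = 9273/10000 ≈ 0.927300
step 3 [1.5y] zero: DF = P = 8803/10000 ≈ 0.880300
step 4 [2y] swap r/2=1239/36469: DF=(1 − 1239/36469·(0.963200+0.927300+0.880300))/(1+1239/36469) = 8761/10000 ≈ 0.876100
step 5 [2.5y] zero: DF = P = 207/250 ≈ 0.828000
step 6 [3y] zero: DF = P = 8199/10000 ≈ 0.819900

1 1/2 602/625
2 1 9273/10000
3 3/2 8803/10000
4 2 8761/10000
5 5/2 207/250
6 3 8199/10000
DF(2y) = 8761/10000 ≈ 0.876100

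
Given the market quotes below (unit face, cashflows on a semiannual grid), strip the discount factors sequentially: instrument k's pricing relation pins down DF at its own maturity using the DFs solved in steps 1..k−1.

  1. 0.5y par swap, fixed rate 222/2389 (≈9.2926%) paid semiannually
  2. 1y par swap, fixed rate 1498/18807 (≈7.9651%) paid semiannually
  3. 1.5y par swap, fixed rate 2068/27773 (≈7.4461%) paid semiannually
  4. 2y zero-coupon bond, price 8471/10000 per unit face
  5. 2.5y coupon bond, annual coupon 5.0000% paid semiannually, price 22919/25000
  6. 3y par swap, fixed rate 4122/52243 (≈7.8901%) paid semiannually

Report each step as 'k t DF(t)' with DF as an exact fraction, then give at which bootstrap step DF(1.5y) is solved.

1 1/2 2389/2500
2 1 9251/10000
3 3/2 4483/5000
4 2 8471/10000
5 5/2 403/500
6 3 7939/10000
DF(1.5y) is solved at step 3

step 1 [0.5y] swap r/2=111/2389: DF=(1 − 111/2389·(0))/(1+111/2389) = 2389/2500 ≈ 0.955600
step 2 [1y] swap r/2=749/18807: DF=(1 − 749/18807·(0.955600))/(1+749/18807) = 9251/10000 ≈ 0.925100
step 3 [1.5y] swap r/2=1034/27773: DF=(1 − 1034/27773·(0.955600+0.925100))/(1+1034/27773) = 4483/5000 ≈ 0.896600
step 4 [2y] zero: DF = P = 8471/10000 ≈ 0.847100
step 5 [2.5y] bond c/2=1/40: DF=(22919/25000 − 1/40·(0.955600+0.925100+0.896600+0.847100))/(1+1/40) = 403/500 ≈ 0.806000
step 6 [3y] swap r/2=2061/52243: DF=(1 − 2061/52243·(0.955600+0.925100+0.896600+0.847100+0.806000))/(1+2061/52243) = 7939/10000 ≈ 0.793900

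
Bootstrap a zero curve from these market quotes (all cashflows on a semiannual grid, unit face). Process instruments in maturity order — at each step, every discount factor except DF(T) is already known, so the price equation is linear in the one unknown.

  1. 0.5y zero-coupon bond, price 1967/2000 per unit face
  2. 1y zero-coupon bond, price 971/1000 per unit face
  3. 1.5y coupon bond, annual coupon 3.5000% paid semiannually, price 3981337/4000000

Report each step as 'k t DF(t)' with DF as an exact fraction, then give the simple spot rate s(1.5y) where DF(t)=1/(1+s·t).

1 1/2 1967/2000
2 1 971/1000
3 3/2 4723/5000
s(1.5y) = (1/(4723/5000) − 1)/(3/2) = 554/14169 ≈ 3.9099%

step 1 [0.5y] zero: DF = P = 1967/2000 ≈ 0.983500
step 2 [1y] zero: DF = P = 971/1000 ≈ 0.971000
step 3 [1.5y] bond c/2=7/400: DF=(3981337/4000000 − 7/400·(0.983500+0.971000))/(1+7/400) = 4723/5000 ≈ 0.944600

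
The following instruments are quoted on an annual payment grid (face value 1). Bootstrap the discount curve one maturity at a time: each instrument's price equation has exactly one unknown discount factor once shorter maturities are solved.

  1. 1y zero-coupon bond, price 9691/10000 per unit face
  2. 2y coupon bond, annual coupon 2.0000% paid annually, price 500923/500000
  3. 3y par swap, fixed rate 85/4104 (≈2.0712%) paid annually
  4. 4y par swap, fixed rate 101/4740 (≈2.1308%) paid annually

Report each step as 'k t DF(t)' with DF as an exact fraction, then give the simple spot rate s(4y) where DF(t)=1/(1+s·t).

step 1 [1y] zero: DF = P = 9691/10000 ≈ 0.969100
step 2 [2y] bond c/1=1/50: DF=(500923/500000 − 1/50·(0.969100))/(1+1/50) = 602/625 ≈ 0.963200
step 3 [3y] swap r/1=85/4104: DF=(1 − 85/4104·(0.969100+0.963200))/(1+85/4104) = 1881/2000 ≈ 0.940500
step 4 [4y] swap r/1=101/4740: DF=(1 − 101/4740·(0.969100+0.963200+0.940500))/(1+101/4740) = 1149/1250 ≈ 0.919200

1 1 9691/10000
2 2 602/625
3 3 1881/2000
4 4 1149/1250
s(4y) = (1/(1149/1250) − 1)/(4) = 101/4596 ≈ 2.1976%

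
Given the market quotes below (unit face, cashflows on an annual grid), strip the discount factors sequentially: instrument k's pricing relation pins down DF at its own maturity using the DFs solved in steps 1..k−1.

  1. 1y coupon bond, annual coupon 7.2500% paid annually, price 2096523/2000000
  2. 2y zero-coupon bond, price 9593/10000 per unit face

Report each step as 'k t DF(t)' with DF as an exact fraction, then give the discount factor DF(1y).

step 1 [1y] bond c/1=29/400: DF=(2096523/2000000 − 29/400·(0))/(1+29/400) = 4887/5000 ≈ 0.977400
step 2 [2y] zero: DF = P = 9593/10000 ≈ 0.959300

1 1 4887/5000
2 2 9593/10000
DF(1y) = 4887/5000 ≈ 0.977400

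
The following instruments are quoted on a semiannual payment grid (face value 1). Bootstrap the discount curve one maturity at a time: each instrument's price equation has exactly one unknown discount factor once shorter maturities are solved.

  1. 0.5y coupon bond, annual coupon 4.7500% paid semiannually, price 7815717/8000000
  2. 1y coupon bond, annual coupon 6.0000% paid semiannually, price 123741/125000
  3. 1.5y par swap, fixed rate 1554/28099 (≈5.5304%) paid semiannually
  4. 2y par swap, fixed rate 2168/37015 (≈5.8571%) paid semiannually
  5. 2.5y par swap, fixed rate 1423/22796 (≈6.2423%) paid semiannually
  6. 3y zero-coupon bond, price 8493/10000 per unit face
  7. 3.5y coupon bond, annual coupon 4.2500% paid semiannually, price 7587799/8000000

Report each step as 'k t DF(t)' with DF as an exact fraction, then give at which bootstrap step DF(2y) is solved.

1 1/2 9543/10000
2 1 9333/10000
3 3/2 9223/10000
4 2 2229/2500
5 5/2 8577/10000
6 3 8493/10000
7 7/2 4081/5000
DF(2y) is solved at step 4

step 1 [0.5y] bond c/2=19/800: DF=(7815717/8000000 − 19/800·(0))/(1+19/800) = 9543/10000 ≈ 0.954300
step 2 [1y] bond c/2=3/100: DF=(123741/125000 − 3/100·(0.954300))/(1+3/100) = 9333/10000 ≈ 0.933300
step 3 [1.5y] swap r/2=777/28099: DF=(1 − 777/28099·(0.954300+0.933300))/(1+777/28099) = 9223/10000 ≈ 0.922300
step 4 [2y] swap r/2=1084/37015: DF=(1 − 1084/37015·(0.954300+0.933300+0.922300))/(1+1084/37015) = 2229/2500 ≈ 0.891600
step 5 [2.5y] swap r/2=1423/45592: DF=(1 − 1423/45592·(0.954300+0.933300+0.922300+0.891600))/(1+1423/45592) = 8577/10000 ≈ 0.857700
step 6 [3y] zero: DF = P = 8493/10000 ≈ 0.849300
step 7 [3.5y] bond c/2=17/800: DF=(7587799/8000000 − 17/800·(0.954300+0.933300+0.922300+0.891600+0.857700+0.849300))/(1+17/800) = 4081/5000 ≈ 0.816200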